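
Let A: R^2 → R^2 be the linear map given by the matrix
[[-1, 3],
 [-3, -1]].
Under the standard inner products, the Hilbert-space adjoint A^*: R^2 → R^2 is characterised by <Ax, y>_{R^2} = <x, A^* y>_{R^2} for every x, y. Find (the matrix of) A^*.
A^* = A^T =
[[-1, -3],
 [3, -1]]

For real matrices with standard dot products, the defining identity <Ax, y> = <x, A^* y> gives (Ax)^T y = x^T (A^*) y, i.e. x^T A^T y = x^T (A^*) y. Since this holds for all x, y, we must have A^* = A^T. Therefore
A^* =
[[-1, -3],
 [3, -1]].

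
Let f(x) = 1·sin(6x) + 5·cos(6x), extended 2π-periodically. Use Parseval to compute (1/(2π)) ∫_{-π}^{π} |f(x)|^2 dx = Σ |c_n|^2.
Σ |c_n|^2 = 13

Expand |f|^2 and use orthogonality of {sin(nx), cos(mx)} on [-π, π]:
  ∫_{-π}^{π} sin(nx)^2 dx = π, ∫ cos(mx)^2 dx = π, and cross terms integrate to 0.
So ∫_{-π}^{π} f(x)^2 dx = 1^2 · π + 5^2 · π = (1 + 25)π.
Divide by 2π: (1 + 25)/2 = 13.
By Parseval, this equals Σ |c_n|^2.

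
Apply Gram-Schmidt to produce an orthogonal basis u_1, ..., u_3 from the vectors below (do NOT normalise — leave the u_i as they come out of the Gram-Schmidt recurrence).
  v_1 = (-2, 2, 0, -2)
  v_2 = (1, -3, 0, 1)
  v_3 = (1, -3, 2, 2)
Orthogonal basis:
  u_1 = (-2, 2, 0, -2)
  u_2 = (-2/3, -4/3, 0, -2/3)
  u_3 = (-1/2, 0, 2, 1/2)

Apply the Gram-Schmidt recurrence
  u_1 = v_1
  u_i = v_i − Σ_{j<i} ((v_i · u_j) / (u_j · u_j)) · u_j.

Step by step this gives:
  u_1 = (-2, 2, 0, -2)
  u_2 = (-2/3, -4/3, 0, -2/3)
  u_3 = (-1/2, 0, 2, 1/2)

Orthogonality check:
  u_2 · u_1 = 0 (should be 0)
  u_3 · u_1 = 0 (should be 0)
  u_3 · u_2 = 0 (should be 0)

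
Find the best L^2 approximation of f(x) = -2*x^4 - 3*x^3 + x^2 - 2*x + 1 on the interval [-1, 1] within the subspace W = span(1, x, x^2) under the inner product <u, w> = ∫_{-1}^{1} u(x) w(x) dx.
g(x) = -5*x^2/7 - 19*x/5 + 41/35

The best approximation g ∈ W is the orthogonal projection of f onto W. Writing g = a_0 + a_1 x + a_2 x^2, the coefficients solve the normal equations G · a = b where
  G_{ij} = <φ_i, φ_j> and b_i = <f, φ_i>, with φ_0 = 1, φ_1 = x, φ_2 = x^2.
G =
  [2, 0, 2/3]
  [0, 2/3, 0]
  [2/3, 0, 2/5],
b = (28/15, -38/15, 52/105).
Solving gives a_0 = 41/35, a_1 = -19/5, a_2 = -5/7, so
  g(x) = -5*x^2/7 - 19*x/5 + 41/35.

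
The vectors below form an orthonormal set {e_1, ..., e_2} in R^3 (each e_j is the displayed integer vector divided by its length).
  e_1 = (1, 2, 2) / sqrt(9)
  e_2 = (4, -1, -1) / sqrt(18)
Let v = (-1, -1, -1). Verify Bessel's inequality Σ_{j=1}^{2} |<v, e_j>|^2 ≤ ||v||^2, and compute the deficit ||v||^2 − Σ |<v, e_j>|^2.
Σ |<v, e_j>|^2 = 3; ||v||^2 = 3; deficit = 0

Write each e_j = u_j / sqrt(<u_j, u_j>) where u_j is the displayed integer vector. Then <v, e_j> = <v, u_j> / sqrt(<u_j, u_j>), so |<v, e_j>|^2 = <v, u_j>^2 / <u_j, u_j>.
Coefficients: <v, e_1> = -5/sqrt(9), <v, e_2> = -2/sqrt(18).
Square and sum: Σ |<v, e_j>|^2 = 3.
Compute ||v||^2 = v·v = 3.
Deficit = 3 − 3 = 0 ≥ 0, confirming Bessel's inequality. (The deficit equals ||v − Σ <v,e_j> e_j||^2, the squared distance from v to span{e_j}.)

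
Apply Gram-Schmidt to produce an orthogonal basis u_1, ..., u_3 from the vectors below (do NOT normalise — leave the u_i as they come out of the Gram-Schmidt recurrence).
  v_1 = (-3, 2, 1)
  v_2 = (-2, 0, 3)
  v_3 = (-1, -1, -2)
Orthogonal basis:
  u_1 = (-3, 2, 1)
  u_2 = (-1/14, -9/7, 33/14)
  u_3 = (-126/101, -147/101, -84/101)

Apply the Gram-Schmidt recurrence
  u_1 = v_1
  u_i = v_i − Σ_{j<i} ((v_i · u_j) / (u_j · u_j)) · u_j.

Step by step this gives:
  u_1 = (-3, 2, 1)
  u_2 = (-1/14, -9/7, 33/14)
  u_3 = (-126/101, -147/101, -84/101)

Orthogonality check:
  u_2 · u_1 = 0 (should be 0)
  u_3 · u_1 = 0 (should be 0)
  u_3 · u_2 = 0 (should be 0)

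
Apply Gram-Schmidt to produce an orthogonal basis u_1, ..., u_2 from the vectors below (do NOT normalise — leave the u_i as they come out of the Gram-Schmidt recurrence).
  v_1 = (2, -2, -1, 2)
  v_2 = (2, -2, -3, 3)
Orthogonal basis:
  u_1 = (2, -2, -1, 2)
  u_2 = (-8/13, 8/13, -22/13, 5/13)

Apply the Gram-Schmidt recurrence
  u_1 = v_1
  u_i = v_i − Σ_{j<i} ((v_i · u_j) / (u_j · u_j)) · u_j.

Step by step this gives:
  u_1 = (2, -2, -1, 2)
  u_2 = (-8/13, 8/13, -22/13, 5/13)

Orthogonality check:
  u_2 · u_1 = 0 (should be 0)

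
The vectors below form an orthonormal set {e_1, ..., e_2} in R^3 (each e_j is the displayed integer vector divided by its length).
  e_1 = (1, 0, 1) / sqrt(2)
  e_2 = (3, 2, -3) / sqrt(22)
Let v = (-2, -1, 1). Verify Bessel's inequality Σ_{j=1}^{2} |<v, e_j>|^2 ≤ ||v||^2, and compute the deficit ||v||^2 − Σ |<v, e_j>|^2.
Σ |<v, e_j>|^2 = 6; ||v||^2 = 6; deficit = 0

Write each e_j = u_j / sqrt(<u_j, u_j>) where u_j is the displayed integer vector. Then <v, e_j> = <v, u_j> / sqrt(<u_j, u_j>), so |<v, e_j>|^2 = <v, u_j>^2 / <u_j, u_j>.
Coefficients: <v, e_1> = -1/sqrt(2), <v, e_2> = -11/sqrt(22).
Square and sum: Σ |<v, e_j>|^2 = 6.
Compute ||v||^2 = v·v = 6.
Deficit = 6 − 6 = 0 ≥ 0, confirming Bessel's inequality. (The deficit equals ||v − Σ <v,e_j> e_j||^2, the squared distance from v to span{e_j}.)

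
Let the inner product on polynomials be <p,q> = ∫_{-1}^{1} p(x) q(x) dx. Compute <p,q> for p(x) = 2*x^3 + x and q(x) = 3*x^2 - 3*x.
<p,q> = -22/5

Expand the product: p(x)·q(x) = 6*x^5 - 6*x^4 + 3*x^3 - 3*x^2.
∫_{-1}^{1} of each monomial x^k gives [2/(k+1) if k even, 0 if k odd]. Integrating term-by-term (or equivalently evaluating the antiderivative F(x) = x^6 - 6*x^5/5 + 3*x^4/4 - x^3 at the endpoints):
  F(1) − F(−1) = -9/20 − (79/20) = -22/5.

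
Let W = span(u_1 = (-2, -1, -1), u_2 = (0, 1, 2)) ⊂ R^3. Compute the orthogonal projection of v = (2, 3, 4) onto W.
proj_W(v) = (44/21, 55/21, 88/21)

Set up U = [u_1 | ... | u_2] ∈ R^(3×2). The projector onto W = col(U) is P = U (U^T U)^(-1) U^T.
Compute U^T U =
  [6, -3]
  [-3, 5],
and U^T v = (-11, 11).
Solve U^T U · c = U^T v for the coefficients: c = (-22/21, 11/7). The projection is proj_W(v) = U c.
Check: (v - proj_W(v)) · u_1 = 0  (should be 0).
Check: (v - proj_W(v)) · u_2 = 0  (should be 0).
Result: proj_W(v) = (44/21, 55/21, 88/21).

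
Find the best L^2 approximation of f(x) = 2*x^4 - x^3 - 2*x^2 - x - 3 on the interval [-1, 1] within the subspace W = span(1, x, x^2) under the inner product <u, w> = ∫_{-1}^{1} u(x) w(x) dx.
g(x) = -2*x^2/7 - 8*x/5 - 111/35

The best approximation g ∈ W is the orthogonal projection of f onto W. Writing g = a_0 + a_1 x + a_2 x^2, the coefficients solve the normal equations G · a = b where
  G_{ij} = <φ_i, φ_j> and b_i = <f, φ_i>, with φ_0 = 1, φ_1 = x, φ_2 = x^2.
G =
  [2, 0, 2/3]
  [0, 2/3, 0]
  [2/3, 0, 2/5],
b = (-98/15, -16/15, -78/35).
Solving gives a_0 = -111/35, a_1 = -8/5, a_2 = -2/7, so
  g(x) = -2*x^2/7 - 8*x/5 - 111/35.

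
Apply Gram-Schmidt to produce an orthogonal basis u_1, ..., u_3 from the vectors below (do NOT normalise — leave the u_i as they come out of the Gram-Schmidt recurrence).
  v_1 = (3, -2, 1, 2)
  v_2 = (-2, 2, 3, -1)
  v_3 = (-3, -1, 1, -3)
Orthogonal basis:
  u_1 = (3, -2, 1, 2)
  u_2 = (-1/2, 1, 7/2, 0)
  u_3 = (-23/27, -71/27, 17/27, -5/3)

Apply the Gram-Schmidt recurrence
  u_1 = v_1
  u_i = v_i − Σ_{j<i} ((v_i · u_j) / (u_j · u_j)) · u_j.

Step by step this gives:
  u_1 = (3, -2, 1, 2)
  u_2 = (-1/2, 1, 7/2, 0)
  u_3 = (-23/27, -71/27, 17/27, -5/3)

Orthogonality check:
  u_2 · u_1 = 0 (should be 0)
  u_3 · u_1 = 0 (should be 0)
  u_3 · u_2 = 0 (should be 0)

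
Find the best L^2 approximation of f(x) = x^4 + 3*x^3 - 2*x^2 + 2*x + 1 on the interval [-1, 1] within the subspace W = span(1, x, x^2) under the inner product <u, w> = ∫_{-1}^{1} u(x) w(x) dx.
g(x) = -8*x^2/7 + 19*x/5 + 32/35

The best approximation g ∈ W is the orthogonal projection of f onto W. Writing g = a_0 + a_1 x + a_2 x^2, the coefficients solve the normal equations G · a = b where
  G_{ij} = <φ_i, φ_j> and b_i = <f, φ_i>, with φ_0 = 1, φ_1 = x, φ_2 = x^2.
G =
  [2, 0, 2/3]
  [0, 2/3, 0]
  [2/3, 0, 2/5],
b = (16/15, 38/15, 16/105).
Solving gives a_0 = 32/35, a_1 = 19/5, a_2 = -8/7, so
  g(x) = -8*x^2/7 + 19*x/5 + 32/35.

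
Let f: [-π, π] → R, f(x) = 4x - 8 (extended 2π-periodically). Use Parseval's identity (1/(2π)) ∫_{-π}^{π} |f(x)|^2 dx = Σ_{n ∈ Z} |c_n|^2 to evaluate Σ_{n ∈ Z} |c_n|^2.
Σ |c_n|^2 = 16π^2/3 + 64

Expand and integrate term by term over [-π, π]:
  ∫ (4x)^2 dx = 16·(2π^3/3); ∫ 2·4·(-8)·x dx = 0 (odd integrand); ∫ (-8)^2 dx = 64·2π.
So (1/(2π)) ∫_{-π}^{π} (4x - 8)^2 dx = 16π^2/3 + 64 = 16π^2/3 + 64.
Parseval ⇒ Σ |c_n|^2 = 16π^2/3 + 64.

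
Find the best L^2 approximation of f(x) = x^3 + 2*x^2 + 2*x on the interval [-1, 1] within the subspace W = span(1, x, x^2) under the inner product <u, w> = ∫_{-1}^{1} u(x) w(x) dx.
g(x) = 2*x^2 + 13*x/5

The best approximation g ∈ W is the orthogonal projection of f onto W. Writing g = a_0 + a_1 x + a_2 x^2, the coefficients solve the normal equations G · a = b where
  G_{ij} = <φ_i, φ_j> and b_i = <f, φ_i>, with φ_0 = 1, φ_1 = x, φ_2 = x^2.
G =
  [2, 0, 2/3]
  [0, 2/3, 0]
  [2/3, 0, 2/5],
b = (4/3, 26/15, 4/5).
Solving gives a_0 = 0, a_1 = 13/5, a_2 = 2, so
  g(x) = 2*x^2 + 13*x/5.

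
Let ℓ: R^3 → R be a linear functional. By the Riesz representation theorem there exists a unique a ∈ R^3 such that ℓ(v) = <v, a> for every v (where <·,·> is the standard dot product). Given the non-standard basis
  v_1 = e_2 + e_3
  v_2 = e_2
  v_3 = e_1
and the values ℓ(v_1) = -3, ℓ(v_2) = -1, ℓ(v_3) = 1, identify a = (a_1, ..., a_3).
a = (1, -1, -2)

Write a = (a_1, ..., a_3) in the standard basis. For each basis vector v_i, ℓ(v_i) = <v_i, a> is a linear equation in the a_j's. Collect the n equations into a matrix system V a = ℓ, where row i of V is v_i (expressed in the standard basis). Since V is invertible (lower-triangular with 1s on the diagonal, up to permutation), solve by back-substitution:
  V =
[[0, 1, 1],
 [0, 1, 0],
 [1, 0, 0]]
  V a = (-3, -1, 1)
Solving gives a = (1, -1, -2).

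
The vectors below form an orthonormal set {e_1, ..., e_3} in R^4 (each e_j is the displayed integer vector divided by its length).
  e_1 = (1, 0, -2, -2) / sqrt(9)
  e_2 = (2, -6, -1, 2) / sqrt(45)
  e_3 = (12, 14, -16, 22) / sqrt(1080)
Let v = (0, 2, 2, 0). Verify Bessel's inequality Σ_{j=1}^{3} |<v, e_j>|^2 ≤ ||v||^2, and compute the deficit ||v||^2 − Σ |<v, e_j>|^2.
Σ |<v, e_j>|^2 = 166/27; ||v||^2 = 8; deficit = 50/27

Write each e_j = u_j / sqrt(<u_j, u_j>) where u_j is the displayed integer vector. Then <v, e_j> = <v, u_j> / sqrt(<u_j, u_j>), so |<v, e_j>|^2 = <v, u_j>^2 / <u_j, u_j>.
Coefficients: <v, e_1> = -4/sqrt(9), <v, e_2> = -14/sqrt(45), <v, e_3> = -4/sqrt(1080).
Square and sum: Σ |<v, e_j>|^2 = 166/27.
Compute ||v||^2 = v·v = 8.
Deficit = 8 − 166/27 = 50/27 ≥ 0, confirming Bessel's inequality. (The deficit equals ||v − Σ <v,e_j> e_j||^2, the squared distance from v to span{e_j}.)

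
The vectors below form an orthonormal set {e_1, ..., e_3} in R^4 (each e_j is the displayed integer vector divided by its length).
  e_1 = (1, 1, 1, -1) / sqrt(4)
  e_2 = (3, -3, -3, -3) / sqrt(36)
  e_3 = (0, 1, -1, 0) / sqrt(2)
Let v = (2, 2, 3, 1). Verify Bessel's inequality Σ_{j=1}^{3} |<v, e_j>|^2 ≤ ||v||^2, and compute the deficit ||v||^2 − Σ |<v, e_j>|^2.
Σ |<v, e_j>|^2 = 27/2; ||v||^2 = 18; deficit = 9/2

Write each e_j = u_j / sqrt(<u_j, u_j>) where u_j is the displayed integer vector. Then <v, e_j> = <v, u_j> / sqrt(<u_j, u_j>), so |<v, e_j>|^2 = <v, u_j>^2 / <u_j, u_j>.
Coefficients: <v, e_1> = 6/sqrt(4), <v, e_2> = -12/sqrt(36), <v, e_3> = -1/sqrt(2).
Square and sum: Σ |<v, e_j>|^2 = 27/2.
Compute ||v||^2 = v·v = 18.
Deficit = 18 − 27/2 = 9/2 ≥ 0, confirming Bessel's inequality. (The deficit equals ||v − Σ <v,e_j> e_j||^2, the squared distance from v to span{e_j}.)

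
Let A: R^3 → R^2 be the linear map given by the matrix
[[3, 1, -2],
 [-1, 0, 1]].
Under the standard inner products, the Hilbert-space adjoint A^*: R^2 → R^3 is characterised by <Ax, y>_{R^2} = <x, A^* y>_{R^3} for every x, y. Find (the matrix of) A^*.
A^* = A^T =
[[3, -1],
 [1, 0],
 [-2, 1]]

For real matrices with standard dot products, the defining identity <Ax, y> = <x, A^* y> gives (Ax)^T y = x^T (A^*) y, i.e. x^T A^T y = x^T (A^*) y. Since this holds for all x, y, we must have A^* = A^T. Therefore
A^* =
[[3, -1],
 [1, 0],
 [-2, 1]].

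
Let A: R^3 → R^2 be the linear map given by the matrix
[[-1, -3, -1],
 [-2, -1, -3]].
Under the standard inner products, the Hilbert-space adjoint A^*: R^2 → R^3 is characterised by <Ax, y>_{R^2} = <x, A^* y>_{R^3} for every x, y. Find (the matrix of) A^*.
A^* = A^T =
[[-1, -2],
 [-3, -1],
 [-1, -3]]

For real matrices with standard dot products, the defining identity <Ax, y> = <x, A^* y> gives (Ax)^T y = x^T (A^*) y, i.e. x^T A^T y = x^T (A^*) y. Since this holds for all x, y, we must have A^* = A^T. Therefore
A^* =
[[-1, -2],
 [-3, -1],
 [-1, -3]].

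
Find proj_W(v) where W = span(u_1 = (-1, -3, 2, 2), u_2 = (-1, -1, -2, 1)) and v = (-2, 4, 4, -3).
proj_W(v) = (124/61, 154/61, 188/61, -139/61)

Set up U = [u_1 | ... | u_2] ∈ R^(4×2). The projector onto W = col(U) is P = U (U^T U)^(-1) U^T.
Compute U^T U =
  [18, 2]
  [2, 7],
and U^T v = (-8, -13).
Solve U^T U · c = U^T v for the coefficients: c = (-15/61, -109/61). The projection is proj_W(v) = U c.
Check: (v - proj_W(v)) · u_1 = 0  (should be 0).
Check: (v - proj_W(v)) · u_2 = 0  (should be 0).
Result: proj_W(v) = (124/61, 154/61, 188/61, -139/61).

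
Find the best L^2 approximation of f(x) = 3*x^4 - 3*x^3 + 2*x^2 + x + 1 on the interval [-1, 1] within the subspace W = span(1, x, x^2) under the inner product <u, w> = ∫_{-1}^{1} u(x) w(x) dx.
g(x) = 32*x^2/7 - 4*x/5 + 26/35

The best approximation g ∈ W is the orthogonal projection of f onto W. Writing g = a_0 + a_1 x + a_2 x^2, the coefficients solve the normal equations G · a = b where
  G_{ij} = <φ_i, φ_j> and b_i = <f, φ_i>, with φ_0 = 1, φ_1 = x, φ_2 = x^2.
G =
  [2, 0, 2/3]
  [0, 2/3, 0]
  [2/3, 0, 2/5],
b = (68/15, -8/15, 244/105).
Solving gives a_0 = 26/35, a_1 = -4/5, a_2 = 32/7, so
  g(x) = 32*x^2/7 - 4*x/5 + 26/35.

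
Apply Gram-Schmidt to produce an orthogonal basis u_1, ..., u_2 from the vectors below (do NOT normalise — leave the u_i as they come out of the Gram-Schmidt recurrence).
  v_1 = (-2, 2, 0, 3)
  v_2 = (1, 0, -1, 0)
Orthogonal basis:
  u_1 = (-2, 2, 0, 3)
  u_2 = (13/17, 4/17, -1, 6/17)

Apply the Gram-Schmidt recurrence
  u_1 = v_1
  u_i = v_i − Σ_{j<i} ((v_i · u_j) / (u_j · u_j)) · u_j.

Step by step this gives:
  u_1 = (-2, 2, 0, 3)
  u_2 = (13/17, 4/17, -1, 6/17)

Orthogonality check:
  u_2 · u_1 = 0 (should be 0)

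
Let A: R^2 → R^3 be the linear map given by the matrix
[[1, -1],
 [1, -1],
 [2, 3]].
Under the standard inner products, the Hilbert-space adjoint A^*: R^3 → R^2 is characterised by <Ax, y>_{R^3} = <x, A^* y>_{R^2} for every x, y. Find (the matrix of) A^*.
A^* = A^T =
[[1, 1, 2],
 [-1, -1, 3]]

For real matrices with standard dot products, the defining identity <Ax, y> = <x, A^* y> gives (Ax)^T y = x^T (A^*) y, i.e. x^T A^T y = x^T (A^*) y. Since this holds for all x, y, we must have A^* = A^T. Therefore
A^* =
[[1, 1, 2],
 [-1, -1, 3]].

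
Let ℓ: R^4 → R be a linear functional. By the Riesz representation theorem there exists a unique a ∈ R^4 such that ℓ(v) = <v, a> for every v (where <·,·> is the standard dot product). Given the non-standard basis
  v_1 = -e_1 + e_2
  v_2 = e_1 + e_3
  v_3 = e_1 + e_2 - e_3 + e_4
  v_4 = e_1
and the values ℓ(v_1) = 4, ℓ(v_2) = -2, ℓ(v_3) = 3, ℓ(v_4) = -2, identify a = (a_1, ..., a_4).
a = (-2, 2, 0, 3)

Write a = (a_1, ..., a_4) in the standard basis. For each basis vector v_i, ℓ(v_i) = <v_i, a> is a linear equation in the a_j's. Collect the n equations into a matrix system V a = ℓ, where row i of V is v_i (expressed in the standard basis). Since V is invertible (lower-triangular with 1s on the diagonal, up to permutation), solve by back-substitution:
  V =
[[-1, 1, 0, 0],
 [1, 0, 1, 0],
 [1, 1, -1, 1],
 [1, 0, 0, 0]]
  V a = (4, -2, 3, -2)
Solving gives a = (-2, 2, 0, 3).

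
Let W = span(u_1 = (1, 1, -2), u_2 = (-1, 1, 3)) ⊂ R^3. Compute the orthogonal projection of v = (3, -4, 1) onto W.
proj_W(v) = (-1/2, -33/10, -2/5)

Set up U = [u_1 | ... | u_2] ∈ R^(3×2). The projector onto W = col(U) is P = U (U^T U)^(-1) U^T.
Compute U^T U =
  [6, -6]
  [-6, 11],
and U^T v = (-3, -4).
Solve U^T U · c = U^T v for the coefficients: c = (-19/10, -7/5). The projection is proj_W(v) = U c.
Check: (v - proj_W(v)) · u_1 = 0  (should be 0).
Check: (v - proj_W(v)) · u_2 = 0  (should be 0).
Result: proj_W(v) = (-1/2, -33/10, -2/5).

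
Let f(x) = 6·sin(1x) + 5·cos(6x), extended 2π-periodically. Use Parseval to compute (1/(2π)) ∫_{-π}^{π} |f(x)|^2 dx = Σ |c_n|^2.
Σ |c_n|^2 = 61/2

Expand |f|^2 and use orthogonality of {sin(nx), cos(mx)} on [-π, π]:
  ∫_{-π}^{π} sin(nx)^2 dx = π, ∫ cos(mx)^2 dx = π, and cross terms integrate to 0.
So ∫_{-π}^{π} f(x)^2 dx = 6^2 · π + 5^2 · π = (36 + 25)π.
Divide by 2π: (36 + 25)/2 = 61/2.
By Parseval, this equals Σ |c_n|^2.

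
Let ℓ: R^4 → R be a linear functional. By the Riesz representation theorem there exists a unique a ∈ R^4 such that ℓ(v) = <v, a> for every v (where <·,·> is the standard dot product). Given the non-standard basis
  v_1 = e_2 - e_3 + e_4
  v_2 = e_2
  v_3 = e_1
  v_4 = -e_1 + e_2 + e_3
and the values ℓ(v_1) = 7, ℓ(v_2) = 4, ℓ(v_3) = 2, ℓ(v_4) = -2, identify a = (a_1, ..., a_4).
a = (2, 4, -4, -1)

Write a = (a_1, ..., a_4) in the standard basis. For each basis vector v_i, ℓ(v_i) = <v_i, a> is a linear equation in the a_j's. Collect the n equations into a matrix system V a = ℓ, where row i of V is v_i (expressed in the standard basis). Since V is invertible (lower-triangular with 1s on the diagonal, up to permutation), solve by back-substitution:
  V =
[[0, 1, -1, 1],
 [0, 1, 0, 0],
 [1, 0, 0, 0],
 [-1, 1, 1, 0]]
  V a = (7, 4, 2, -2)
Solving gives a = (2, 4, -4, -1).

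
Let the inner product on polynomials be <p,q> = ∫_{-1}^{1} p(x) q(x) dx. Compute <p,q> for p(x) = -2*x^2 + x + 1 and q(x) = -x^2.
<p,q> = 2/15

Expand the product: p(x)·q(x) = 2*x^4 - x^3 - x^2.
∫_{-1}^{1} of each monomial x^k gives [2/(k+1) if k even, 0 if k odd]. Integrating term-by-term (or equivalently evaluating the antiderivative F(x) = 2*x^5/5 - x^4/4 - x^3/3 at the endpoints):
  F(1) − F(−1) = -11/60 − (-19/60) = 2/15.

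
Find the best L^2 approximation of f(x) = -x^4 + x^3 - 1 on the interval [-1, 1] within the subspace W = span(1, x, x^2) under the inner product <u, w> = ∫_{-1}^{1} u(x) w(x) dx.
g(x) = -6*x^2/7 + 3*x/5 - 32/35

The best approximation g ∈ W is the orthogonal projection of f onto W. Writing g = a_0 + a_1 x + a_2 x^2, the coefficients solve the normal equations G · a = b where
  G_{ij} = <φ_i, φ_j> and b_i = <f, φ_i>, with φ_0 = 1, φ_1 = x, φ_2 = x^2.
G =
  [2, 0, 2/3]
  [0, 2/3, 0]
  [2/3, 0, 2/5],
b = (-12/5, 2/5, -20/21).
Solving gives a_0 = -32/35, a_1 = 3/5, a_2 = -6/7, so
  g(x) = -6*x^2/7 + 3*x/5 - 32/35.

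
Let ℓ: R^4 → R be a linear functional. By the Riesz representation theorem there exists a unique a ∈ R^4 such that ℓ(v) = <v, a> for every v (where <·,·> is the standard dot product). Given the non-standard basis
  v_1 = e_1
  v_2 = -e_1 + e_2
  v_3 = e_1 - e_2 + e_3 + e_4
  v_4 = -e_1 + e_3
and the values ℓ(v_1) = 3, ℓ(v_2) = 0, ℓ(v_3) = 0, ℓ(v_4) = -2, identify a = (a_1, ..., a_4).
a = (3, 3, 1, -1)

Write a = (a_1, ..., a_4) in the standard basis. For each basis vector v_i, ℓ(v_i) = <v_i, a> is a linear equation in the a_j's. Collect the n equations into a matrix system V a = ℓ, where row i of V is v_i (expressed in the standard basis). Since V is invertible (lower-triangular with 1s on the diagonal, up to permutation), solve by back-substitution:
  V =
[[1, 0, 0, 0],
 [-1, 1, 0, 0],
 [1, -1, 1, 1],
 [-1, 0, 1, 0]]
  V a = (3, 0, 0, -2)
Solving gives a = (3, 3, 1, -1).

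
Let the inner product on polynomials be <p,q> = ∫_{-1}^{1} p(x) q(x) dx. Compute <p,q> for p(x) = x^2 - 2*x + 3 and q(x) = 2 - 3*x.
<p,q> = 52/3

Expand the product: p(x)·q(x) = -3*x^3 + 8*x^2 - 13*x + 6.
∫_{-1}^{1} of each monomial x^k gives [2/(k+1) if k even, 0 if k odd]. Integrating term-by-term (or equivalently evaluating the antiderivative F(x) = -3*x^4/4 + 8*x^3/3 - 13*x^2/2 + 6*x at the endpoints):
  F(1) − F(−1) = 17/12 − (-191/12) = 52/3.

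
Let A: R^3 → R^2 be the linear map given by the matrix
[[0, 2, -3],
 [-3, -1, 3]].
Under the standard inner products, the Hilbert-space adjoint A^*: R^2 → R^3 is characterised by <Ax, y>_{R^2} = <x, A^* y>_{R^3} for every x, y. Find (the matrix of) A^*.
A^* = A^T =
[[0, -3],
 [2, -1],
 [-3, 3]]

For real matrices with standard dot products, the defining identity <Ax, y> = <x, A^* y> gives (Ax)^T y = x^T (A^*) y, i.e. x^T A^T y = x^T (A^*) y. Since this holds for all x, y, we must have A^* = A^T. Therefore
A^* =
[[0, -3],
 [2, -1],
 [-3, 3]].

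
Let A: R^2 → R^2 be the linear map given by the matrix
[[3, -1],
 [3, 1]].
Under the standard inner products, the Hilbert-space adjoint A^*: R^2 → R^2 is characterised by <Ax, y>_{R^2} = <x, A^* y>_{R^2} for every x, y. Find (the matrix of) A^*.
A^* = A^T =
[[3, 3],
 [-1, 1]]

For real matrices with standard dot products, the defining identity <Ax, y> = <x, A^* y> gives (Ax)^T y = x^T (A^*) y, i.e. x^T A^T y = x^T (A^*) y. Since this holds for all x, y, we must have A^* = A^T. Therefore
A^* =
[[3, 3],
 [-1, 1]].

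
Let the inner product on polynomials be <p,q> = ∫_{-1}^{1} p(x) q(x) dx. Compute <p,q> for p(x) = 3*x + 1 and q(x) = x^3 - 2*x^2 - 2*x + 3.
<p,q> = 28/15

Expand the product: p(x)·q(x) = 3*x^4 - 5*x^3 - 8*x^2 + 7*x + 3.
∫_{-1}^{1} of each monomial x^k gives [2/(k+1) if k even, 0 if k odd]. Integrating term-by-term (or equivalently evaluating the antiderivative F(x) = 3*x^5/5 - 5*x^4/4 - 8*x^3/3 + 7*x^2/2 + 3*x at the endpoints):
  F(1) − F(−1) = 191/60 − (79/60) = 28/15.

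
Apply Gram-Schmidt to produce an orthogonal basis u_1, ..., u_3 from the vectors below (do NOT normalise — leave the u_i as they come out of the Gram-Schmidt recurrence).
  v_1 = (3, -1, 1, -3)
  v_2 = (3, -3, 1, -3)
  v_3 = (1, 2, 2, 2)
Orthogonal basis:
  u_1 = (3, -1, 1, -3)
  u_2 = (-3/10, -19/10, -1/10, 3/10)
  u_3 = (22/19, 0, 39/19, 35/19)

Apply the Gram-Schmidt recurrence
  u_1 = v_1
  u_i = v_i − Σ_{j<i} ((v_i · u_j) / (u_j · u_j)) · u_j.

Step by step this gives:
  u_1 = (3, -1, 1, -3)
  u_2 = (-3/10, -19/10, -1/10, 3/10)
  u_3 = (22/19, 0, 39/19, 35/19)

Orthogonality check:
  u_2 · u_1 = 0 (should be 0)
  u_3 · u_1 = 0 (should be 0)
  u_3 · u_2 = 0 (should be 0)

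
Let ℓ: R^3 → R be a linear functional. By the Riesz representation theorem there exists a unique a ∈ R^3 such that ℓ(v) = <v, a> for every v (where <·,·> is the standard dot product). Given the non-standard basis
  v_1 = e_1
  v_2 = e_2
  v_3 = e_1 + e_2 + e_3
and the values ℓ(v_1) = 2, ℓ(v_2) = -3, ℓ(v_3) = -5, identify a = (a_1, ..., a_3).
a = (2, -3, -4)

Write a = (a_1, ..., a_3) in the standard basis. For each basis vector v_i, ℓ(v_i) = <v_i, a> is a linear equation in the a_j's. Collect the n equations into a matrix system V a = ℓ, where row i of V is v_i (expressed in the standard basis). Since V is invertible (lower-triangular with 1s on the diagonal, up to permutation), solve by back-substitution:
  V =
[[1, 0, 0],
 [0, 1, 0],
 [1, 1, 1]]
  V a = (2, -3, -5)
Solving gives a = (2, -3, -4).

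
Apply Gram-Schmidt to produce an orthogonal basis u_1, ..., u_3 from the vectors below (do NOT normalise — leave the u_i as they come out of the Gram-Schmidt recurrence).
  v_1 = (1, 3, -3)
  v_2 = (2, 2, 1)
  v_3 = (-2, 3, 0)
Orthogonal basis:
  u_1 = (1, 3, -3)
  u_2 = (33/19, 23/19, 34/19)
  u_3 = (-351/146, 273/146, 78/73)

Apply the Gram-Schmidt recurrence
  u_1 = v_1
  u_i = v_i − Σ_{j<i} ((v_i · u_j) / (u_j · u_j)) · u_j.

Step by step this gives:
  u_1 = (1, 3, -3)
  u_2 = (33/19, 23/19, 34/19)
  u_3 = (-351/146, 273/146, 78/73)

Orthogonality check:
  u_2 · u_1 = 0 (should be 0)
  u_3 · u_1 = 0 (should be 0)
  u_3 · u_2 = 0 (should be 0)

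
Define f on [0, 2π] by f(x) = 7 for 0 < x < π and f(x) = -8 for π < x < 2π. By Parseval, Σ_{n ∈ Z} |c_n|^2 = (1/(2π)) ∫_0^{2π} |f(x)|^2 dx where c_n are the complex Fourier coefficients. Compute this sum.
Σ |c_n|^2 = 113/2

Parseval equates the L^2 energy of f (normalised by 1/(2π)) with the ℓ^2 sum of its Fourier coefficients: (1/(2π)) ∫_0^{2π} |f|^2 = Σ |c_n|^2.
Compute the left side: (1/(2π)) [∫_0^π 7^2 dx + ∫_π^{2π} (-8)^2 dx] = (1/(2π)) · (49π + 64π) = (49 + 64)/2 = 113/2.
So Σ_{n ∈ Z} |c_n|^2 = 113/2.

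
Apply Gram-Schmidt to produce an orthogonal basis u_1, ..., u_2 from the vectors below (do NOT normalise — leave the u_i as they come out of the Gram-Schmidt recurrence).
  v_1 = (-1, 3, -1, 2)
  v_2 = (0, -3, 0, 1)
Orthogonal basis:
  u_1 = (-1, 3, -1, 2)
  u_2 = (-7/15, -8/5, -7/15, 29/15)

Apply the Gram-Schmidt recurrence
  u_1 = v_1
  u_i = v_i − Σ_{j<i} ((v_i · u_j) / (u_j · u_j)) · u_j.

Step by step this gives:
  u_1 = (-1, 3, -1, 2)
  u_2 = (-7/15, -8/5, -7/15, 29/15)

Orthogonality check:
  u_2 · u_1 = 0 (should be 0)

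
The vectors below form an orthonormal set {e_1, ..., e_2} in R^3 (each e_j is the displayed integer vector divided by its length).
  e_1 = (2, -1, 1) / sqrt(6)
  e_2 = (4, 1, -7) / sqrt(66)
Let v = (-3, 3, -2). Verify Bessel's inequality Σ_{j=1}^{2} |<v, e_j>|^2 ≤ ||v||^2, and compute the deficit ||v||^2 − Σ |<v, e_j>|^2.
Σ |<v, e_j>|^2 = 226/11; ||v||^2 = 22; deficit = 16/11

Write each e_j = u_j / sqrt(<u_j, u_j>) where u_j is the displayed integer vector. Then <v, e_j> = <v, u_j> / sqrt(<u_j, u_j>), so |<v, e_j>|^2 = <v, u_j>^2 / <u_j, u_j>.
Coefficients: <v, e_1> = -11/sqrt(6), <v, e_2> = 5/sqrt(66).
Square and sum: Σ |<v, e_j>|^2 = 226/11.
Compute ||v||^2 = v·v = 22.
Deficit = 22 − 226/11 = 16/11 ≥ 0, confirming Bessel's inequality. (The deficit equals ||v − Σ <v,e_j> e_j||^2, the squared distance from v to span{e_j}.)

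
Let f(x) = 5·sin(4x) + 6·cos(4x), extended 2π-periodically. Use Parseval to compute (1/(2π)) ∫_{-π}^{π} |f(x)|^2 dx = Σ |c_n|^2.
Σ |c_n|^2 = 61/2

Expand |f|^2 and use orthogonality of {sin(nx), cos(mx)} on [-π, π]:
  ∫_{-π}^{π} sin(nx)^2 dx = π, ∫ cos(mx)^2 dx = π, and cross terms integrate to 0.
So ∫_{-π}^{π} f(x)^2 dx = 5^2 · π + 6^2 · π = (25 + 36)π.
Divide by 2π: (25 + 36)/2 = 61/2.
By Parseval, this equals Σ |c_n|^2.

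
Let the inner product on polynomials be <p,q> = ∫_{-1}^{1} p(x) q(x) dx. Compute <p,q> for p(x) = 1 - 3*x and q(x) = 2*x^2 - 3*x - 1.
<p,q> = 16/3

Expand the product: p(x)·q(x) = -6*x^3 + 11*x^2 - 1.
∫_{-1}^{1} of each monomial x^k gives [2/(k+1) if k even, 0 if k odd]. Integrating term-by-term (or equivalently evaluating the antiderivative F(x) = -3*x^4/2 + 11*x^3/3 - x at the endpoints):
  F(1) − F(−1) = 7/6 − (-25/6) = 16/3.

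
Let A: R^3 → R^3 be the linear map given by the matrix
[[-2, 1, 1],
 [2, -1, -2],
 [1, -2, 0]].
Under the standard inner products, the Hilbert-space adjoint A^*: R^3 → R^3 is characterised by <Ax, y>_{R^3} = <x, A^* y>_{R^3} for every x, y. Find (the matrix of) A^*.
A^* = A^T =
[[-2, 2, 1],
 [1, -1, -2],
 [1, -2, 0]]

For real matrices with standard dot products, the defining identity <Ax, y> = <x, A^* y> gives (Ax)^T y = x^T (A^*) y, i.e. x^T A^T y = x^T (A^*) y. Since this holds for all x, y, we must have A^* = A^T. Therefore
A^* =
[[-2, 2, 1],
 [1, -1, -2],
 [1, -2, 0]].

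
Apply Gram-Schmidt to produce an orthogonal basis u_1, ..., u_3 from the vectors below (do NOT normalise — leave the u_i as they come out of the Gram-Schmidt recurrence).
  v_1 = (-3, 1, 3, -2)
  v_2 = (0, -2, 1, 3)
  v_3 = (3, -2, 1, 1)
Orthogonal basis:
  u_1 = (-3, 1, 3, -2)
  u_2 = (-15/23, -41/23, 38/23, 59/23)
  u_3 = (197/99, -226/297, 463/297, -305/297)

Apply the Gram-Schmidt recurrence
  u_1 = v_1
  u_i = v_i − Σ_{j<i} ((v_i · u_j) / (u_j · u_j)) · u_j.

Step by step this gives:
  u_1 = (-3, 1, 3, -2)
  u_2 = (-15/23, -41/23, 38/23, 59/23)
  u_3 = (197/99, -226/297, 463/297, -305/297)

Orthogonality check:
  u_2 · u_1 = 0 (should be 0)
  u_3 · u_1 = 0 (should be 0)
  u_3 · u_2 = 0 (should be 0)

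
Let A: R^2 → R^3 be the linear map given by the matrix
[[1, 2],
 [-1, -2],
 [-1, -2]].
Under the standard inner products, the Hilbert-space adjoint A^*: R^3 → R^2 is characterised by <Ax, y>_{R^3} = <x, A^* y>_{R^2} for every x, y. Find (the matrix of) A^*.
A^* = A^T =
[[1, -1, -1],
 [2, -2, -2]]

For real matrices with standard dot products, the defining identity <Ax, y> = <x, A^* y> gives (Ax)^T y = x^T (A^*) y, i.e. x^T A^T y = x^T (A^*) y. Since this holds for all x, y, we must have A^* = A^T. Therefore
A^* =
[[1, -1, -1],
 [2, -2, -2]].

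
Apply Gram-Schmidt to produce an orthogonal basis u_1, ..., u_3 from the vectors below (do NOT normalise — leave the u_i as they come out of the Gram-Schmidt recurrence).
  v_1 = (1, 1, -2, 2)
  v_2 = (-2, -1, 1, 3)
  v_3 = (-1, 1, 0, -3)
Orthogonal basis:
  u_1 = (1, 1, -2, 2)
  u_2 = (-21/10, -11/10, 6/5, 14/5)
  u_3 = (-215/149, 157/149, -90/149, -61/149)

Apply the Gram-Schmidt recurrence
  u_1 = v_1
  u_i = v_i − Σ_{j<i} ((v_i · u_j) / (u_j · u_j)) · u_j.

Step by step this gives:
  u_1 = (1, 1, -2, 2)
  u_2 = (-21/10, -11/10, 6/5, 14/5)
  u_3 = (-215/149, 157/149, -90/149, -61/149)

Orthogonality check:
  u_2 · u_1 = 0 (should be 0)
  u_3 · u_1 = 0 (should be 0)
  u_3 · u_2 = 0 (should be 0)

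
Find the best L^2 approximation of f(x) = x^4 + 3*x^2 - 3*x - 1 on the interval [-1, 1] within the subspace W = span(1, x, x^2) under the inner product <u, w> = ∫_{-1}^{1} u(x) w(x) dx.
g(x) = 27*x^2/7 - 3*x - 38/35

The best approximation g ∈ W is the orthogonal projection of f onto W. Writing g = a_0 + a_1 x + a_2 x^2, the coefficients solve the normal equations G · a = b where
  G_{ij} = <φ_i, φ_j> and b_i = <f, φ_i>, with φ_0 = 1, φ_1 = x, φ_2 = x^2.
G =
  [2, 0, 2/3]
  [0, 2/3, 0]
  [2/3, 0, 2/5],
b = (2/5, -2, 86/105).
Solving gives a_0 = -38/35, a_1 = -3, a_2 = 27/7, so
  g(x) = 27*x^2/7 - 3*x - 38/35.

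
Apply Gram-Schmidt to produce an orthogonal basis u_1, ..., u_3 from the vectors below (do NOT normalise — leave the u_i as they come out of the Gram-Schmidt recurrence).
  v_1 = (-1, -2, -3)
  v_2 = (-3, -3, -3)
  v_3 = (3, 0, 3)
Orthogonal basis:
  u_1 = (-1, -2, -3)
  u_2 = (-12/7, -3/7, 6/7)
  u_3 = (1, -2, 1)

Apply the Gram-Schmidt recurrence
  u_1 = v_1
  u_i = v_i − Σ_{j<i} ((v_i · u_j) / (u_j · u_j)) · u_j.

Step by step this gives:
  u_1 = (-1, -2, -3)
  u_2 = (-12/7, -3/7, 6/7)
  u_3 = (1, -2, 1)

Orthogonality check:
  u_2 · u_1 = 0 (should be 0)
  u_3 · u_1 = 0 (should be 0)
  u_3 · u_2 = 0 (should be 0)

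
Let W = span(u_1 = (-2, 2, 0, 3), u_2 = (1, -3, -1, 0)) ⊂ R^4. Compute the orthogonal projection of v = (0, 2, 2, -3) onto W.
proj_W(v) = (62/123, 290/123, 176/123, -119/41)

Set up U = [u_1 | ... | u_2] ∈ R^(4×2). The projector onto W = col(U) is P = U (U^T U)^(-1) U^T.
Compute U^T U =
  [17, -8]
  [-8, 11],
and U^T v = (-5, -8).
Solve U^T U · c = U^T v for the coefficients: c = (-119/123, -176/123). The projection is proj_W(v) = U c.
Check: (v - proj_W(v)) · u_1 = 0  (should be 0).
Check: (v - proj_W(v)) · u_2 = 0  (should be 0).
Result: proj_W(v) = (62/123, 290/123, 176/123, -119/41).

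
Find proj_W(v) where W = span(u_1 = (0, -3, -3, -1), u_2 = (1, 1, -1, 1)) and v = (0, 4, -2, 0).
proj_W(v) = (36/25, 54/25, -18/25, 42/25)

Set up U = [u_1 | ... | u_2] ∈ R^(4×2). The projector onto W = col(U) is P = U (U^T U)^(-1) U^T.
Compute U^T U =
  [19, -1]
  [-1, 4],
and U^T v = (-6, 6).
Solve U^T U · c = U^T v for the coefficients: c = (-6/25, 36/25). The projection is proj_W(v) = U c.
Check: (v - proj_W(v)) · u_1 = 0  (should be 0).
Check: (v - proj_W(v)) · u_2 = 0  (should be 0).
Result: proj_W(v) = (36/25, 54/25, -18/25, 42/25).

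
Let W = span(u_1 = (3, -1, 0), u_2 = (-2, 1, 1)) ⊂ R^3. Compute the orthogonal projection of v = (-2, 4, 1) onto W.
proj_W(v) = (-31/11, 17/11, 20/11)

Set up U = [u_1 | ... | u_2] ∈ R^(3×2). The projector onto W = col(U) is P = U (U^T U)^(-1) U^T.
Compute U^T U =
  [10, -7]
  [-7, 6],
and U^T v = (-10, 9).
Solve U^T U · c = U^T v for the coefficients: c = (3/11, 20/11). The projection is proj_W(v) = U c.
Check: (v - proj_W(v)) · u_1 = 0  (should be 0).
Check: (v - proj_W(v)) · u_2 = 0  (should be 0).
Result: proj_W(v) = (-31/11, 17/11, 20/11).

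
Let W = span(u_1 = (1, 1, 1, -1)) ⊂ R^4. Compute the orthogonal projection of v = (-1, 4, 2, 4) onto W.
proj_W(v) = (1/4, 1/4, 1/4, -1/4)

Set up U = [u_1 | ... | u_1] ∈ R^(4×1). The projector onto W = col(U) is P = U (U^T U)^(-1) U^T.
Compute U^T U =
  [4],
and U^T v = (1).
Solve U^T U · c = U^T v for the coefficients: c = (1/4). The projection is proj_W(v) = U c.
Check: (v - proj_W(v)) · u_1 = 0  (should be 0).
Result: proj_W(v) = (1/4, 1/4, 1/4, -1/4).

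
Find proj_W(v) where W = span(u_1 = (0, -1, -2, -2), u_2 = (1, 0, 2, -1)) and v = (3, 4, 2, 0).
proj_W(v) = (47/50, 17/25, 81/25, 21/50)

Set up U = [u_1 | ... | u_2] ∈ R^(4×2). The projector onto W = col(U) is P = U (U^T U)^(-1) U^T.
Compute U^T U =
  [9, -2]
  [-2, 6],
and U^T v = (-8, 7).
Solve U^T U · c = U^T v for the coefficients: c = (-17/25, 47/50). The projection is proj_W(v) = U c.
Check: (v - proj_W(v)) · u_1 = 0  (should be 0).
Check: (v - proj_W(v)) · u_2 = 0  (should be 0).
Result: proj_W(v) = (47/50, 17/25, 81/25, 21/50).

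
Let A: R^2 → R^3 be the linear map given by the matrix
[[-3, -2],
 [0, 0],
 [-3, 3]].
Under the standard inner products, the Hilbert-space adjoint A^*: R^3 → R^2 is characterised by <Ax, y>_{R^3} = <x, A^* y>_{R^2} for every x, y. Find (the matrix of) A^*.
A^* = A^T =
[[-3, 0, -3],
 [-2, 0, 3]]

For real matrices with standard dot products, the defining identity <Ax, y> = <x, A^* y> gives (Ax)^T y = x^T (A^*) y, i.e. x^T A^T y = x^T (A^*) y. Since this holds for all x, y, we must have A^* = A^T. Therefore
A^* =
[[-3, 0, -3],
 [-2, 0, 3]].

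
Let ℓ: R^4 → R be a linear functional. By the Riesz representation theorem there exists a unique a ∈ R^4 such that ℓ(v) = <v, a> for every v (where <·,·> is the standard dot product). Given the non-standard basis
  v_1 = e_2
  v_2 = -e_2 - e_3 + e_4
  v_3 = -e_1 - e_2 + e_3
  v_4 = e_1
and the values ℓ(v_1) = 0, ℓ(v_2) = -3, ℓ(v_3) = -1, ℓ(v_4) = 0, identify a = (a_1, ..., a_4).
a = (0, 0, -1, -4)

Write a = (a_1, ..., a_4) in the standard basis. For each basis vector v_i, ℓ(v_i) = <v_i, a> is a linear equation in the a_j's. Collect the n equations into a matrix system V a = ℓ, where row i of V is v_i (expressed in the standard basis). Since V is invertible (lower-triangular with 1s on the diagonal, up to permutation), solve by back-substitution:
  V =
[[0, 1, 0, 0],
 [0, -1, -1, 1],
 [-1, -1, 1, 0],
 [1, 0, 0, 0]]
  V a = (0, -3, -1, 0)
Solving gives a = (0, 0, -1, -4).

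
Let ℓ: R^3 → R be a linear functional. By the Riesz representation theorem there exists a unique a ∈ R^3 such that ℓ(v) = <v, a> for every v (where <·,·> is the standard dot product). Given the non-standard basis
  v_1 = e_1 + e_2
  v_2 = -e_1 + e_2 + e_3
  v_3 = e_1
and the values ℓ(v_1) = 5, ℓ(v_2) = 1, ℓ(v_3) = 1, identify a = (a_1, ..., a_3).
a = (1, 4, -2)

Write a = (a_1, ..., a_3) in the standard basis. For each basis vector v_i, ℓ(v_i) = <v_i, a> is a linear equation in the a_j's. Collect the n equations into a matrix system V a = ℓ, where row i of V is v_i (expressed in the standard basis). Since V is invertible (lower-triangular with 1s on the diagonal, up to permutation), solve by back-substitution:
  V =
[[1, 1, 0],
 [-1, 1, 1],
 [1, 0, 0]]
  V a = (5, 1, 1)
Solving gives a = (1, 4, -2).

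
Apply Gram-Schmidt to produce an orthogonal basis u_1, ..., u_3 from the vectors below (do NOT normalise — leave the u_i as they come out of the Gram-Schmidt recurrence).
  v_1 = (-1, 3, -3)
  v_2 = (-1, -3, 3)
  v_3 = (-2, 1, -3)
Orthogonal basis:
  u_1 = (-1, 3, -3)
  u_2 = (-36/19, -6/19, 6/19)
  u_3 = (0, -1, -1)

Apply the Gram-Schmidt recurrence
  u_1 = v_1
  u_i = v_i − Σ_{j<i} ((v_i · u_j) / (u_j · u_j)) · u_j.

Step by step this gives:
  u_1 = (-1, 3, -3)
  u_2 = (-36/19, -6/19, 6/19)
  u_3 = (0, -1, -1)

Orthogonality check:
  u_2 · u_1 = 0 (should be 0)
  u_3 · u_1 = 0 (should be 0)
  u_3 · u_2 = 0 (should be 0)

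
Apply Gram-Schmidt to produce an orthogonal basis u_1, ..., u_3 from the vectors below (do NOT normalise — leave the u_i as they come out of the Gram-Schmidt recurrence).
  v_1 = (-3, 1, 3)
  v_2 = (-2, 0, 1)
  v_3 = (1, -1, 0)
Orthogonal basis:
  u_1 = (-3, 1, 3)
  u_2 = (-11/19, -9/19, -8/19)
  u_3 = (2/7, -6/7, 4/7)

Apply the Gram-Schmidt recurrence
  u_1 = v_1
  u_i = v_i − Σ_{j<i} ((v_i · u_j) / (u_j · u_j)) · u_j.

Step by step this gives:
  u_1 = (-3, 1, 3)
  u_2 = (-11/19, -9/19, -8/19)
  u_3 = (2/7, -6/7, 4/7)

Orthogonality check:
  u_2 · u_1 = 0 (should be 0)
  u_3 · u_1 = 0 (should be 0)
  u_3 · u_2 = 0 (should be 0)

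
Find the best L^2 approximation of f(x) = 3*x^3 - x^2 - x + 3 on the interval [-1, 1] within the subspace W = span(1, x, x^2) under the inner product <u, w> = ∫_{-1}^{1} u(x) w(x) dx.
g(x) = -x^2 + 4*x/5 + 3

The best approximation g ∈ W is the orthogonal projection of f onto W. Writing g = a_0 + a_1 x + a_2 x^2, the coefficients solve the normal equations G · a = b where
  G_{ij} = <φ_i, φ_j> and b_i = <f, φ_i>, with φ_0 = 1, φ_1 = x, φ_2 = x^2.
G =
  [2, 0, 2/3]
  [0, 2/3, 0]
  [2/3, 0, 2/5],
b = (16/3, 8/15, 8/5).
Solving gives a_0 = 3, a_1 = 4/5, a_2 = -1, so
  g(x) = -x^2 + 4*x/5 + 3.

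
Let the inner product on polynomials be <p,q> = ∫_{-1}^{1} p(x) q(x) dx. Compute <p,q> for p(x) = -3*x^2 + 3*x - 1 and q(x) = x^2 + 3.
<p,q> = -208/15

Expand the product: p(x)·q(x) = -3*x^4 + 3*x^3 - 10*x^2 + 9*x - 3.
∫_{-1}^{1} of each monomial x^k gives [2/(k+1) if k even, 0 if k odd]. Integrating term-by-term (or equivalently evaluating the antiderivative F(x) = -3*x^5/5 + 3*x^4/4 - 10*x^3/3 + 9*x^2/2 - 3*x at the endpoints):
  F(1) − F(−1) = -101/60 − (731/60) = -208/15.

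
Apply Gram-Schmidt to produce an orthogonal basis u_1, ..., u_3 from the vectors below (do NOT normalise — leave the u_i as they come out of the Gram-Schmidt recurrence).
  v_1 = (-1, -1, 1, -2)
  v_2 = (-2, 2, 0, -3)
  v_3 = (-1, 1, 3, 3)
Orthogonal basis:
  u_1 = (-1, -1, 1, -2)
  u_2 = (-8/7, 20/7, -6/7, -9/7)
  u_3 = (-138/83, 96/83, 270/83, 156/83)

Apply the Gram-Schmidt recurrence
  u_1 = v_1
  u_i = v_i − Σ_{j<i} ((v_i · u_j) / (u_j · u_j)) · u_j.

Step by step this gives:
  u_1 = (-1, -1, 1, -2)
  u_2 = (-8/7, 20/7, -6/7, -9/7)
  u_3 = (-138/83, 96/83, 270/83, 156/83)

Orthogonality check:
  u_2 · u_1 = 0 (should be 0)
  u_3 · u_1 = 0 (should be 0)
  u_3 · u_2 = 0 (should be 0)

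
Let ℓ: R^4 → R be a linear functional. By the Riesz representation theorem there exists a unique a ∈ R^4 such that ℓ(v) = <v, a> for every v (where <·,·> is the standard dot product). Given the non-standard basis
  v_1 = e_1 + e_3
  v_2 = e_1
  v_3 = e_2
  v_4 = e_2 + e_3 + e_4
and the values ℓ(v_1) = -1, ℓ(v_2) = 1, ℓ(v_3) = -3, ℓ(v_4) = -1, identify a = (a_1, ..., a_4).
a = (1, -3, -2, 4)

Write a = (a_1, ..., a_4) in the standard basis. For each basis vector v_i, ℓ(v_i) = <v_i, a> is a linear equation in the a_j's. Collect the n equations into a matrix system V a = ℓ, where row i of V is v_i (expressed in the standard basis). Since V is invertible (lower-triangular with 1s on the diagonal, up to permutation), solve by back-substitution:
  V =
[[1, 0, 1, 0],
 [1, 0, 0, 0],
 [0, 1, 0, 0],
 [0, 1, 1, 1]]
  V a = (-1, 1, -3, -1)
Solving gives a = (1, -3, -2, 4).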